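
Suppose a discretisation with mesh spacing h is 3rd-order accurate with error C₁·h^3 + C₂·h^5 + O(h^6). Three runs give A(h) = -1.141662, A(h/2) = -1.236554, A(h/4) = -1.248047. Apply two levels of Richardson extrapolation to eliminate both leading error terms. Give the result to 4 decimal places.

-1.2497

First eliminate the h^3 term (factor 2^3 = 8):
  B₁ = (8·(-1.236554) − (-1.141662))/7 = -1.250110
  B₂ = (8·(-1.248047) − (-1.236554))/7 = -1.249689
Then eliminate the h^5 term (factor 2^5 = 32):
  (32·(-1.249689) − (-1.250110))/31 = -1.249675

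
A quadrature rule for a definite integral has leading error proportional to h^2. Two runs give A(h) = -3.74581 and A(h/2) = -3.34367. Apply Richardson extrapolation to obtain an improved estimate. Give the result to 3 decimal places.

Extrapolated value = (4·A(h/2) − A(h)) / (4 − 1)
= (4·(-3.34367) − (-3.74581)) / 3
= -9.62887 / 3 = -3.20962

-3.210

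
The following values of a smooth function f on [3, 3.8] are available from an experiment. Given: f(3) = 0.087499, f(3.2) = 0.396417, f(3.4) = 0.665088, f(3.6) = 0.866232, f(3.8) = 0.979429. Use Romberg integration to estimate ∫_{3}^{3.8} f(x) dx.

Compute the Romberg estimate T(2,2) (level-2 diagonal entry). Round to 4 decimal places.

0.4965

T(0,0) (trapezoid, 1 panel, h=0.8000): 0.426771
T(1,0) (trapezoid, 2 panels, h=0.4000): 0.479421
T(2,0) (trapezoid, 4 panels, h=0.2000): 0.492240
T(1,1) = 0.479421 + (0.479421 − 0.426771)/3 = 0.496971
T(2,1) = 0.492240 + (0.492240 − 0.479421)/3 = 0.496513
T(2,2) = 0.496513 + (0.496513 − 0.496971)/15 = 0.496482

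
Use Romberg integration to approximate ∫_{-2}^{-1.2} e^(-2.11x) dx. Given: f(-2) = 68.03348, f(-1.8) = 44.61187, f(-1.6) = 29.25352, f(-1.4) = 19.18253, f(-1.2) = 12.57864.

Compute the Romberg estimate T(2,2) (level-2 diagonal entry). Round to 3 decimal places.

26.282

T(0,0) (trapezoid, 1 panel, h=0.8000): 32.24485
T(1,0) (trapezoid, 2 panels, h=0.4000): 27.82383
T(2,0) (trapezoid, 4 panels, h=0.2000): 26.67080
T(1,1) = 27.82383 + (27.82383 − 32.24485)/3 = 26.35016
T(2,1) = 26.67080 + (26.67080 − 27.82383)/3 = 26.28646
T(2,2) = 26.28646 + (26.28646 − 26.35016)/15 = 26.28221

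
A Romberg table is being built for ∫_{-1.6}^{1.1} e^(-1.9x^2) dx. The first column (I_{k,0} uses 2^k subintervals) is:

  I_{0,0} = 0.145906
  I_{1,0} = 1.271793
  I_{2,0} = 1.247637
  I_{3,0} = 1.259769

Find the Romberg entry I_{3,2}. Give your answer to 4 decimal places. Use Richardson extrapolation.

1.2654

Richardson extrapolation on the trapezoidal column (denominator 4−1=3):
I_{2,1} = 1.247637 + (1.247637 − 1.271793)/3 = 1.239585
I_{3,1} = 1.259769 + (1.259769 − 1.247637)/3 = 1.263813
I_{3,2} = (16·1.263813 − 1.239585) / 15 = 1.265428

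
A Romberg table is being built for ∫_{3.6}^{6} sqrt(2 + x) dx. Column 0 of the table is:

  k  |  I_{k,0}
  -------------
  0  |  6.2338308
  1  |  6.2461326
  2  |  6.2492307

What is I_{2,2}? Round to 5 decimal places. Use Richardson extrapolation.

6.25027

Richardson extrapolation on the trapezoidal column (denominator 4−1=3):
I_{1,1} = 6.2461326 + (6.2461326 − 6.2338308)/3 = 6.2502332
I_{2,1} = 6.2492307 + (6.2492307 − 6.2461326)/3 = 6.2502634
I_{2,2} = 6.2502634 + (6.2502634 − 6.2502332)/15 = 6.2502654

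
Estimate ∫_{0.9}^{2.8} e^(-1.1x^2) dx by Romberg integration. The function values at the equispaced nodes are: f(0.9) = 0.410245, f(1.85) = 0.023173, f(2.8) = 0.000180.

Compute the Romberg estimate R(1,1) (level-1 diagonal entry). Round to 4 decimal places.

R(0,0) (trapezoid, 1 panel, h=1.9000): 0.389904
R(1,0) (trapezoid, 2 panels, h=0.9500): 0.216966
R(1,1) = 0.216966 + (0.216966 − 0.389904)/3 = 0.159320

0.1593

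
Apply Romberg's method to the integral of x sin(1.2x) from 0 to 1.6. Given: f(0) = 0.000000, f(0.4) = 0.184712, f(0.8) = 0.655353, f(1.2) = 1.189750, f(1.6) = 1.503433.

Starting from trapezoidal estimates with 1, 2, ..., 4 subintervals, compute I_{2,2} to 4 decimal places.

1.1088

I_{0,0} (trapezoid, 1 panel, h=1.6000): 1.202746
I_{1,0} (trapezoid, 2 panels, h=0.8000): 1.125656
I_{2,0} (trapezoid, 4 panels, h=0.4000): 1.112613
I_{1,1} = 1.125656 + (1.125656 − 1.202746)/3 = 1.099959
I_{2,1} = 1.112613 + (1.112613 − 1.125656)/3 = 1.108265
I_{2,2} = 1.108265 + (1.108265 − 1.099959)/15 = 1.108819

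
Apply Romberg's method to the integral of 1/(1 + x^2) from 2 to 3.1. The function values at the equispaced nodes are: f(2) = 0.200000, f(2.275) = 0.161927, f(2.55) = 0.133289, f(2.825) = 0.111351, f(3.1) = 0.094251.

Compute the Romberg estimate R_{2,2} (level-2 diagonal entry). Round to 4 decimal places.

0.1516

R_{0,0} (trapezoid, 1 panel, h=1.1000): 0.161838
R_{1,0} (trapezoid, 2 panels, h=0.5500): 0.154228
R_{2,0} (trapezoid, 4 panels, h=0.2750): 0.152265
R_{1,1} = 0.154228 + (0.154228 − 0.161838)/3 = 0.151691
R_{2,1} = 0.152265 + (0.152265 − 0.154228)/3 = 0.151611
R_{2,2} = 0.151611 + (0.151611 − 0.151691)/15 = 0.151606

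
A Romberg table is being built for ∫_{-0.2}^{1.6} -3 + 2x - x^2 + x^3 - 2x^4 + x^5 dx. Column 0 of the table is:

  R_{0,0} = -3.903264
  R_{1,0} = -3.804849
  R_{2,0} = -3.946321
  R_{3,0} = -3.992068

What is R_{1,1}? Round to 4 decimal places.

Richardson extrapolation on the trapezoidal column (denominator 4−1=3):
R_{1,1} = (4·(-3.804849) − (-3.903264)) / 3 = -3.772044

-3.7720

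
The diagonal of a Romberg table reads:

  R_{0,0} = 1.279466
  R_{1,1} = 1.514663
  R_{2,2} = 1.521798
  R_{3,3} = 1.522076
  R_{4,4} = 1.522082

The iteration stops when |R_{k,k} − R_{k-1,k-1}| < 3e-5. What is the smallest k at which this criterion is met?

|R_{1,1} − R_{0,0}| = 0.235197 ≥ 3e-5
|R_{2,2} − R_{1,1}| = 0.007135 ≥ 3e-5
|R_{3,3} − R_{2,2}| = 0.000278 ≥ 3e-5
|R_{4,4} − R_{3,3}| = 0.000006 < 3e-5

k = 4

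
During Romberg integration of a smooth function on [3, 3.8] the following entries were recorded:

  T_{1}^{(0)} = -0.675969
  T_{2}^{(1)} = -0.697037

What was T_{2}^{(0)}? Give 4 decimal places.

-0.6918

From T_{2}^{(1)} = (4·T_{2}^{(0)} − T_{1}^{(0)})/3, solve for T_{2}^{(0)}:
4·T_{2}^{(0)} = 3·(-0.697037) + (-0.675969) = -2.767080
T_{2}^{(0)} = -0.691770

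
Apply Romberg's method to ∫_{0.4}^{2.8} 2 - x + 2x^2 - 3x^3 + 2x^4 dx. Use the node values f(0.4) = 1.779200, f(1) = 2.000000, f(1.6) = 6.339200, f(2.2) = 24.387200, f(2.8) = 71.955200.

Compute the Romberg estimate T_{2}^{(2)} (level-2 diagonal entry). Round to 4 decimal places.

T_{0}^{(0)} (trapezoid, 1 panel, h=2.4000): 88.481280
T_{1}^{(0)} (trapezoid, 2 panels, h=1.2000): 51.847680
T_{2}^{(0)} (trapezoid, 4 panels, h=0.6000): 41.756160
T_{1}^{(1)} = 51.847680 + (51.847680 − 88.481280)/3 = 39.636480
T_{2}^{(1)} = 41.756160 + (41.756160 − 51.847680)/3 = 38.392320
T_{2}^{(2)} = 38.392320 + (38.392320 − 39.636480)/15 = 38.309376

38.3094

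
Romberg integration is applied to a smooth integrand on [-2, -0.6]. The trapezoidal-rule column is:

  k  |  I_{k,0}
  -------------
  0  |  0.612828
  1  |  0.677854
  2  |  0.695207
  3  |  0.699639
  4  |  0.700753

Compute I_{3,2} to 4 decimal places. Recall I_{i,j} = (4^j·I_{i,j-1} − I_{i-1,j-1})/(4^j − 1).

Richardson extrapolation on the trapezoidal column (denominator 4−1=3):
I_{2,1} = 0.695207 + (0.695207 − 0.677854)/3 = 0.700991
I_{3,1} = (4·0.699639 − 0.695207) / 3 = 0.701116
I_{3,2} = (16·0.701116 − 0.700991) / 15 = 0.701124
(Column j=1 coincides with Simpson's rule on the same nodes.)

0.7011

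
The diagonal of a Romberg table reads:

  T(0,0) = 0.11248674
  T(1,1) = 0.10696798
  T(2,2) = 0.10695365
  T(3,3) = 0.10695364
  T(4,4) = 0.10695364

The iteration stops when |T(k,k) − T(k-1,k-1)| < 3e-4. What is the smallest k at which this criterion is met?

k = 2

|T(1,1) − T(0,0)| = 0.00551876 ≥ 3e-4
|T(2,2) − T(1,1)| = 0.00001433 < 3e-4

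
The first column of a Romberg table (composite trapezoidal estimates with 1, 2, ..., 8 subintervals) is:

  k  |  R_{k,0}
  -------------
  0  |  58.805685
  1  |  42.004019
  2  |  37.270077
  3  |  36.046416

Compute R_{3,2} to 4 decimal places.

R_{2,1} = (4·37.270077 − 42.004019) / 3 = 35.692096
R_{3,1} = 36.046416 + (36.046416 − 37.270077)/3 = 35.638529
R_{3,2} = 35.638529 + (35.638529 − 35.692096)/15 = 35.634958
(Column j=1 coincides with Simpson's rule on the same nodes.)

35.6350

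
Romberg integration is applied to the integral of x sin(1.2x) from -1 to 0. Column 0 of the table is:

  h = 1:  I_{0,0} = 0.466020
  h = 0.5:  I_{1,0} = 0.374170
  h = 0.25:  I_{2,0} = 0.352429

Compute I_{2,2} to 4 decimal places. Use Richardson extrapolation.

0.3453

Richardson extrapolation on the trapezoidal column (denominator 4−1=3):
I_{1,1} = (4·0.374170 − 0.466020) / 3 = 0.343553
I_{2,1} = (4·0.352429 − 0.374170) / 3 = 0.345182
I_{2,2} = 0.345182 + (0.345182 − 0.343553)/15 = 0.345291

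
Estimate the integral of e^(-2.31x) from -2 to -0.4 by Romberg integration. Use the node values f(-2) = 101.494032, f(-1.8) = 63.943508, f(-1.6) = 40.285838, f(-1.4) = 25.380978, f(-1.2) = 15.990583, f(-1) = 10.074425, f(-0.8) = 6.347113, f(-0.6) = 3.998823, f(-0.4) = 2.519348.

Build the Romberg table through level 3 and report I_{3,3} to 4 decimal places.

42.8464

I_{0,0} (trapezoid, 1 panel, h=1.6000): 83.210704
I_{1,0} (trapezoid, 2 panels, h=0.8000): 54.397818
I_{2,0} (trapezoid, 4 panels, h=0.4000): 45.852090
I_{3,0} (trapezoid, 8 panels, h=0.2000): 43.605592
I_{1,1} = 54.397818 + (54.397818 − 83.210704)/3 = 44.793523
I_{2,1} = 45.852090 + (45.852090 − 54.397818)/3 = 43.003514
I_{3,1} = 43.605592 + (43.605592 − 45.852090)/3 = 42.856759
I_{2,2} = 43.003514 + (43.003514 − 44.793523)/15 = 42.884180
I_{3,2} = 42.856759 + (42.856759 − 43.003514)/15 = 42.846975
I_{3,3} = 42.846975 + (42.846975 − 42.884180)/63 = 42.846384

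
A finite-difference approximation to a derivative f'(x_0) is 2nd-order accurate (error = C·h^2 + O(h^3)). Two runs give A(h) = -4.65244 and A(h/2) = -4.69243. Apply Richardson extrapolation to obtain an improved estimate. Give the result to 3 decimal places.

The leading error scales as h^2; refining by a factor of 2 reduces it by 2^2 = 4.
Extrapolated value = (4·A(h/2) − A(h)) / (4 − 1)
= (4·(-4.69243) − (-4.65244)) / 3
= -14.11728 / 3 = -4.70576

-4.706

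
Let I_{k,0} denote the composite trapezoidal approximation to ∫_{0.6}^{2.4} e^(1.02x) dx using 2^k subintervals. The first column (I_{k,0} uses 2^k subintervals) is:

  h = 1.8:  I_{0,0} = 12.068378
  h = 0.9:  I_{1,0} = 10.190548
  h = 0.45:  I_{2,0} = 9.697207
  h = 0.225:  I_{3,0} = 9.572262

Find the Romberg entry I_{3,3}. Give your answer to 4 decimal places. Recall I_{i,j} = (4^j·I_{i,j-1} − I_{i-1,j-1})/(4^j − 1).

Richardson extrapolation on the trapezoidal column (denominator 4−1=3):
I_{1,1} = (4·10.190548 − 12.068378) / 3 = 9.564605
I_{2,1} = 9.697207 + (9.697207 − 10.190548)/3 = 9.532760
I_{3,1} = 9.572262 + (9.572262 − 9.697207)/3 = 9.530614
I_{2,2} = 9.532760 + (9.532760 − 9.564605)/15 = 9.530637
I_{3,2} = (16·9.530614 − 9.532760) / 15 = 9.530471
I_{3,3} = (64·9.530471 − 9.530637) / 63 = 9.530468
(Column j=1 coincides with Simpson's rule on the same nodes.)

9.5305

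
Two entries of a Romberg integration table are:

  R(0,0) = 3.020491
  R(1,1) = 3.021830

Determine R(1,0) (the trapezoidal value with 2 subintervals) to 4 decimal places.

3.0215

From R(1,1) = (4·R(1,0) − R(0,0))/3, solve for R(1,0):
4·R(1,0) = 3·3.021830 + 3.020491 = 12.085981
R(1,0) = 3.021495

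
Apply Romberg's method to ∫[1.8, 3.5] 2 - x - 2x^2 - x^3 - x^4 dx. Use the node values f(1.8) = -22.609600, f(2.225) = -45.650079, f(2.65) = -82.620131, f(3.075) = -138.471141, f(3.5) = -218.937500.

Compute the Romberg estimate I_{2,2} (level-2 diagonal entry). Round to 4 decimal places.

-161.9562

I_{0,0} (trapezoid, 1 panel, h=1.7000): -205.315035
I_{1,0} (trapezoid, 2 panels, h=0.8500): -172.884629
I_{2,0} (trapezoid, 4 panels, h=0.4250): -164.693833
I_{1,1} = -172.884629 + (-172.884629 − (-205.315035))/3 = -162.074494
I_{2,1} = -164.693833 + (-164.693833 − (-172.884629))/3 = -161.963568
I_{2,2} = -161.963568 + (-161.963568 − (-162.074494))/15 = -161.956173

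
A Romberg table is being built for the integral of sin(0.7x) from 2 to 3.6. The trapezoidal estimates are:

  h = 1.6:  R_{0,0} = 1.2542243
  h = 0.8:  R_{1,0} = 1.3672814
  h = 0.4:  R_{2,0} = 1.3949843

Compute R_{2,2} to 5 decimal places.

1.40417

R_{1,1} = (4·1.3672814 − 1.2542243) / 3 = 1.4049671
R_{2,1} = (4·1.3949843 − 1.3672814) / 3 = 1.4042186
R_{2,2} = (16·1.4042186 − 1.4049671) / 15 = 1.4041687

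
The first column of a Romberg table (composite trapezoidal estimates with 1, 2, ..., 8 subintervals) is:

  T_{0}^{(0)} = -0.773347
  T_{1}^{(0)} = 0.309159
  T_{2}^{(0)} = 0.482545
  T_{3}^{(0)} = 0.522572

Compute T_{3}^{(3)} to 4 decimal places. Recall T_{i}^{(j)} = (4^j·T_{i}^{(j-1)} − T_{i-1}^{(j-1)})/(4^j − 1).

Richardson extrapolation on the trapezoidal column (denominator 4−1=3):
T_{1}^{(1)} = 0.309159 + (0.309159 − (-0.773347))/3 = 0.669994
T_{2}^{(1)} = 0.482545 + (0.482545 − 0.309159)/3 = 0.540340
T_{3}^{(1)} = (4·0.522572 − 0.482545) / 3 = 0.535914
T_{2}^{(2)} = 0.540340 + (0.540340 − 0.669994)/15 = 0.531696
T_{3}^{(2)} = (16·0.535914 − 0.540340) / 15 = 0.535619
T_{3}^{(3)} = 0.535619 + (0.535619 − 0.531696)/63 = 0.535681

0.5357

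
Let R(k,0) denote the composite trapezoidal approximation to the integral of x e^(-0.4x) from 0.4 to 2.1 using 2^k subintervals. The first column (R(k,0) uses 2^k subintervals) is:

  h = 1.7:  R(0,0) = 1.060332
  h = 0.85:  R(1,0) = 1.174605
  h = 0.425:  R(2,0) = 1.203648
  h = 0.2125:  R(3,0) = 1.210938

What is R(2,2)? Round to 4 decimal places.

1.2134

Richardson extrapolation on the trapezoidal column (denominator 4−1=3):
R(1,1) = (4·1.174605 − 1.060332) / 3 = 1.212696
R(2,1) = 1.203648 + (1.203648 − 1.174605)/3 = 1.213329
R(2,2) = 1.213329 + (1.213329 − 1.212696)/15 = 1.213371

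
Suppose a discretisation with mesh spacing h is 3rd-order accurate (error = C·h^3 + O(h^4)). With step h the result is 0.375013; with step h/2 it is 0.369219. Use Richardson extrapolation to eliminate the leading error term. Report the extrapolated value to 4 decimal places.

0.3684

The leading error scales as h^3; refining by a factor of 2 reduces it by 2^3 = 8.
Extrapolated value = (8·A(h/2) − A(h)) / (8 − 1)
= (8·0.369219 − 0.375013) / 7
= 2.578739 / 7 = 0.368391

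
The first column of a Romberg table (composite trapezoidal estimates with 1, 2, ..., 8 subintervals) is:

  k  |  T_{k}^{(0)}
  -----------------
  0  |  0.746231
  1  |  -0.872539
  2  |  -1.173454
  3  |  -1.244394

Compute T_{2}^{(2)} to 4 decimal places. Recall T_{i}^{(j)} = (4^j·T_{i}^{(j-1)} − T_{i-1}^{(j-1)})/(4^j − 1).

-1.2645

T_{1}^{(1)} = (4·(-0.872539) − 0.746231) / 3 = -1.412129
T_{2}^{(1)} = -1.173454 + (-1.173454 − (-0.872539))/3 = -1.273759
T_{2}^{(2)} = (16·(-1.273759) − (-1.412129)) / 15 = -1.264534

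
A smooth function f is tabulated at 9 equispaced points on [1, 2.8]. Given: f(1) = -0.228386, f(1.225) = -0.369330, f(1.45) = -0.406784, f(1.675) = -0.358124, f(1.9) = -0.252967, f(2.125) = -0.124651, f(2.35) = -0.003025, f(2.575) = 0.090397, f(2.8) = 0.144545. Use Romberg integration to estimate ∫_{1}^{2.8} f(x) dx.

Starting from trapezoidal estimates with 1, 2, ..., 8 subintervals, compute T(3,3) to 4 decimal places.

T(0,0) (trapezoid, 1 panel, h=1.8000): -0.075457
T(1,0) (trapezoid, 2 panels, h=0.9000): -0.265399
T(2,0) (trapezoid, 4 panels, h=0.4500): -0.317113
T(3,0) (trapezoid, 8 panels, h=0.2250): -0.329941
T(1,1) = -0.265399 + (-0.265399 − (-0.075457))/3 = -0.328713
T(2,1) = -0.317113 + (-0.317113 − (-0.265399))/3 = -0.334351
T(3,1) = -0.329941 + (-0.329941 − (-0.317113))/3 = -0.334217
T(2,2) = -0.334351 + (-0.334351 − (-0.328713))/15 = -0.334727
T(3,2) = -0.334217 + (-0.334217 − (-0.334351))/15 = -0.334208
T(3,3) = -0.334208 + (-0.334208 − (-0.334727))/63 = -0.334200

-0.3342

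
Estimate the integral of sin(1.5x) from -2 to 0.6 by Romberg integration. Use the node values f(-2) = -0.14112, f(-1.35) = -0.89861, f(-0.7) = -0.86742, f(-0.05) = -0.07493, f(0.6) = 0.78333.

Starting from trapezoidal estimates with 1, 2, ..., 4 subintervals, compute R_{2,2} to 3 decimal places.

-1.071

R_{0,0} (trapezoid, 1 panel, h=2.6000): 0.83487
R_{1,0} (trapezoid, 2 panels, h=1.3000): -0.71021
R_{2,0} (trapezoid, 4 panels, h=0.6500): -0.98791
R_{1,1} = -0.71021 + (-0.71021 − 0.83487)/3 = -1.22524
R_{2,1} = -0.98791 + (-0.98791 − (-0.71021))/3 = -1.08048
R_{2,2} = -1.08048 + (-1.08048 − (-1.22524))/15 = -1.07083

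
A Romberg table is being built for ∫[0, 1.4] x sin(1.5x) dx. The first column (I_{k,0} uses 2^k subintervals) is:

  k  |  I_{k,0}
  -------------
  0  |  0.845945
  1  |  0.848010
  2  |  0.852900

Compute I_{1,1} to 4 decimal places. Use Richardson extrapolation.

Richardson extrapolation on the trapezoidal column (denominator 4−1=3):
I_{1,1} = 0.848010 + (0.848010 − 0.845945)/3 = 0.848698
(Column j=1 coincides with Simpson's rule on the same nodes.)

0.8487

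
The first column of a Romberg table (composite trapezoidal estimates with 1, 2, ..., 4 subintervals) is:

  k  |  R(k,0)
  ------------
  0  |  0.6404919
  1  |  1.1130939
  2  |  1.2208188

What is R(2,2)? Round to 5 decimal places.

1.25580

Richardson extrapolation on the trapezoidal column (denominator 4−1=3):
R(1,1) = (4·1.1130939 − 0.6404919) / 3 = 1.2706279
R(2,1) = 1.2208188 + (1.2208188 − 1.1130939)/3 = 1.2567271
R(2,2) = 1.2567271 + (1.2567271 − 1.2706279)/15 = 1.2558004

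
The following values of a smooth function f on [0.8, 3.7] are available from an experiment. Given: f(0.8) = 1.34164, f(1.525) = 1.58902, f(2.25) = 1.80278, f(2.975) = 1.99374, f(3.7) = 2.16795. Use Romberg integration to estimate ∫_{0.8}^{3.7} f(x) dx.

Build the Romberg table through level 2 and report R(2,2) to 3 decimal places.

5.183

R(0,0) (trapezoid, 1 panel, h=2.9000): 5.08891
R(1,0) (trapezoid, 2 panels, h=1.4500): 5.15848
R(2,0) (trapezoid, 4 panels, h=0.7250): 5.17674
R(1,1) = 5.15848 + (5.15848 − 5.08891)/3 = 5.18167
R(2,1) = 5.17674 + (5.17674 − 5.15848)/3 = 5.18283
R(2,2) = 5.18283 + (5.18283 − 5.18167)/15 = 5.18291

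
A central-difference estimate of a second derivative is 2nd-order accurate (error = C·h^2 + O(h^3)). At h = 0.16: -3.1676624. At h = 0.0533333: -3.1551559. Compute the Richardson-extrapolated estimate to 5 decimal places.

-3.15359

Extrapolated value = (9·A(h/3) − A(h)) / (9 − 1)
= (9·(-3.1551559) − (-3.1676624)) / 8
= -25.2287407 / 8 = -3.1535926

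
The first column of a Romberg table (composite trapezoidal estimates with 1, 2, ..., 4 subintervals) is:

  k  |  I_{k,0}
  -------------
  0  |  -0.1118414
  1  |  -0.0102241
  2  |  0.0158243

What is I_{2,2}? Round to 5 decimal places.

I_{1,1} = (4·(-0.0102241) − (-0.1118414)) / 3 = 0.0236483
I_{2,1} = 0.0158243 + (0.0158243 − (-0.0102241))/3 = 0.0245071
I_{2,2} = (16·0.0245071 − 0.0236483) / 15 = 0.0245644

0.02456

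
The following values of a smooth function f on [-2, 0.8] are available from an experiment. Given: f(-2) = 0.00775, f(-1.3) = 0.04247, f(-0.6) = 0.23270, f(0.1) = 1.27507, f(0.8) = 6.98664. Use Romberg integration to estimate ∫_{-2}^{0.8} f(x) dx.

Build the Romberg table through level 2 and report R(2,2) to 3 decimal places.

R(0,0) (trapezoid, 1 panel, h=2.8000): 9.79215
R(1,0) (trapezoid, 2 panels, h=1.4000): 5.22185
R(2,0) (trapezoid, 4 panels, h=0.7000): 3.53320
R(1,1) = 5.22185 + (5.22185 − 9.79215)/3 = 3.69842
R(2,1) = 3.53320 + (3.53320 − 5.22185)/3 = 2.97032
R(2,2) = 2.97032 + (2.97032 − 3.69842)/15 = 2.92178

2.922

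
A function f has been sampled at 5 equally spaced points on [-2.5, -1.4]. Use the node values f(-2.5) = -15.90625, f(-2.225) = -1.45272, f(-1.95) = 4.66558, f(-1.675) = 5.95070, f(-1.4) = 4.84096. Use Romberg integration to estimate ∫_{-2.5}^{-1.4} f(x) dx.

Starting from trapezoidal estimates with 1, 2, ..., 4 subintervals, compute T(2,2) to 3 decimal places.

T(0,0) (trapezoid, 1 panel, h=1.1000): -6.08591
T(1,0) (trapezoid, 2 panels, h=0.5500): -0.47689
T(2,0) (trapezoid, 4 panels, h=0.2750): 0.99850
T(1,1) = -0.47689 + (-0.47689 − (-6.08591))/3 = 1.39278
T(2,1) = 0.99850 + (0.99850 − (-0.47689))/3 = 1.49030
T(2,2) = 1.49030 + (1.49030 − 1.39278)/15 = 1.49680

1.497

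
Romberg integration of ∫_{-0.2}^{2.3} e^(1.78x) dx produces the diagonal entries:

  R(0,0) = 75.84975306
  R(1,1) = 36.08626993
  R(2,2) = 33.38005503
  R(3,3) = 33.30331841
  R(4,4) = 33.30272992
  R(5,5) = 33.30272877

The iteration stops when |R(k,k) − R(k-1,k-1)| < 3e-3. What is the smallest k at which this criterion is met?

k = 4

|R(1,1) − R(0,0)| = 39.76348313 ≥ 3e-3
|R(2,2) − R(1,1)| = 2.70621490 ≥ 3e-3
|R(3,3) − R(2,2)| = 0.07673662 ≥ 3e-3
|R(4,4) − R(3,3)| = 0.00058849 < 3e-3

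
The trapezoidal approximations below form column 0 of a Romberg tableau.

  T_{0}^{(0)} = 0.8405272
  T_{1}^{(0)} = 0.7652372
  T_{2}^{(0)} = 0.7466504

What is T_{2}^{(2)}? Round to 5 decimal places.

T_{1}^{(1)} = (4·0.7652372 − 0.8405272) / 3 = 0.7401405
T_{2}^{(1)} = (4·0.7466504 − 0.7652372) / 3 = 0.7404548
T_{2}^{(2)} = (16·0.7404548 − 0.7401405) / 15 = 0.7404758

0.74048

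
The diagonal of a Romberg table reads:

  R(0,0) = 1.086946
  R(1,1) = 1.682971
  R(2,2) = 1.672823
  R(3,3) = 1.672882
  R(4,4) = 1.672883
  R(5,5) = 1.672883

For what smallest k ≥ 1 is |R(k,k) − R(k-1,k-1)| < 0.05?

k = 2

|R(1,1) − R(0,0)| = 0.596025 ≥ 0.05
|R(2,2) − R(1,1)| = 0.010148 < 0.05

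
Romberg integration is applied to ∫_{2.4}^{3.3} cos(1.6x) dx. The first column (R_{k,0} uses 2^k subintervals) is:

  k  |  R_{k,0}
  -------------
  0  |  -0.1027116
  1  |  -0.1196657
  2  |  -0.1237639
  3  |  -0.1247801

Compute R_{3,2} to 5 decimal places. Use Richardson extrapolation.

-0.12512

Richardson extrapolation on the trapezoidal column (denominator 4−1=3):
R_{2,1} = -0.1237639 + (-0.1237639 − (-0.1196657))/3 = -0.1251300
R_{3,1} = (4·(-0.1247801) − (-0.1237639)) / 3 = -0.1251188
R_{3,2} = (16·(-0.1251188) − (-0.1251300)) / 15 = -0.1251181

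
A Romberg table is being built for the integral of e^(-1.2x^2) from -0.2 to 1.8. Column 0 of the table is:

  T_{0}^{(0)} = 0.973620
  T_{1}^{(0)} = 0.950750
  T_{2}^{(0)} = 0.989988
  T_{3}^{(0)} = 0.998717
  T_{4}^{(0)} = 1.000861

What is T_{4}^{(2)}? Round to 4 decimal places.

1.0016

Richardson extrapolation on the trapezoidal column (denominator 4−1=3):
T_{3}^{(1)} = (4·0.998717 − 0.989988) / 3 = 1.001627
T_{4}^{(1)} = 1.000861 + (1.000861 − 0.998717)/3 = 1.001576
T_{4}^{(2)} = (16·1.001576 − 1.001627) / 15 = 1.001573
(Column j=1 coincides with Simpson's rule on the same nodes.)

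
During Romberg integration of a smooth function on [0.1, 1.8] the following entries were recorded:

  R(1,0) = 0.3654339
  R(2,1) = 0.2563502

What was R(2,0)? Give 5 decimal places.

From R(2,1) = (4·R(2,0) − R(1,0))/3, solve for R(2,0):
4·R(2,0) = 3·0.2563502 + 0.3654339 = 1.1344845
R(2,0) = 0.2836211

0.28362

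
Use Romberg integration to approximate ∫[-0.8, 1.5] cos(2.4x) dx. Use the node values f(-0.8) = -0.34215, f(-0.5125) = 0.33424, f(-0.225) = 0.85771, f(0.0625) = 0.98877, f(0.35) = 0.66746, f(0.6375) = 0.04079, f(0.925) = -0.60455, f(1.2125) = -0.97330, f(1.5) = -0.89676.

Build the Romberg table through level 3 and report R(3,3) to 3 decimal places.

R(0,0) (trapezoid, 1 panel, h=2.3000): -1.42475
R(1,0) (trapezoid, 2 panels, h=1.1500): 0.05521
R(2,0) (trapezoid, 4 panels, h=0.5750): 0.17317
R(3,0) (trapezoid, 8 panels, h=0.2875): 0.19885
R(1,1) = 0.05521 + (0.05521 − (-1.42475))/3 = 0.54853
R(2,1) = 0.17317 + (0.17317 − 0.05521)/3 = 0.21249
R(3,1) = 0.19885 + (0.19885 − 0.17317)/3 = 0.20741
R(2,2) = 0.21249 + (0.21249 − 0.54853)/15 = 0.19009
R(3,2) = 0.20741 + (0.20741 − 0.21249)/15 = 0.20707
R(3,3) = 0.20707 + (0.20707 − 0.19009)/63 = 0.20734

0.207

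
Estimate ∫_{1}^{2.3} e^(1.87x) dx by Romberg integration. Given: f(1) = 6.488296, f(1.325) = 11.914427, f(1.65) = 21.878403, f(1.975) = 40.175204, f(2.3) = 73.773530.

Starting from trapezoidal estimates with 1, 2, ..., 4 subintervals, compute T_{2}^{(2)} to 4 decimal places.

35.9846

T_{0}^{(0)} (trapezoid, 1 panel, h=1.3000): 52.170187
T_{1}^{(0)} (trapezoid, 2 panels, h=0.6500): 40.306055
T_{2}^{(0)} (trapezoid, 4 panels, h=0.3250): 37.082158
T_{1}^{(1)} = 40.306055 + (40.306055 − 52.170187)/3 = 36.351344
T_{2}^{(1)} = 37.082158 + (37.082158 − 40.306055)/3 = 36.007526
T_{2}^{(2)} = 36.007526 + (36.007526 − 36.351344)/15 = 35.984605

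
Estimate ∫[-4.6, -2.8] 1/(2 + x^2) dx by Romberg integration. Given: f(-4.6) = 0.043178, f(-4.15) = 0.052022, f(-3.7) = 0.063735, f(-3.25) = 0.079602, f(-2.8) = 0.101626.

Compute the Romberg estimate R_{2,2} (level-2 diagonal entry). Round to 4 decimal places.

0.1198

R_{0,0} (trapezoid, 1 panel, h=1.8000): 0.130324
R_{1,0} (trapezoid, 2 panels, h=0.9000): 0.122523
R_{2,0} (trapezoid, 4 panels, h=0.4500): 0.120492
R_{1,1} = 0.122523 + (0.122523 − 0.130324)/3 = 0.119923
R_{2,1} = 0.120492 + (0.120492 − 0.122523)/3 = 0.119815
R_{2,2} = 0.119815 + (0.119815 − 0.119923)/15 = 0.119808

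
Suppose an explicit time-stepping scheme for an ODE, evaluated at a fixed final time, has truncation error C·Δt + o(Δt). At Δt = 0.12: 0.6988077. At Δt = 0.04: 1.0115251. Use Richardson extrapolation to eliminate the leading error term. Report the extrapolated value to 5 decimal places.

The leading error scales as Δt; refining by a factor of 3 reduces it by 3^1 = 3.
Extrapolated value = (3·A(Δt/3) − A(Δt)) / (3 − 1)
= (3·1.0115251 − 0.6988077) / 2
= 2.3357676 / 2 = 1.1678838

1.16788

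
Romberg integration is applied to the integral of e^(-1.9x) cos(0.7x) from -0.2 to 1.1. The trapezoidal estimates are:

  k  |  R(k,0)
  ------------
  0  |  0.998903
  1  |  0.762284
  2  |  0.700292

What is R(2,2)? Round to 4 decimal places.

R(1,1) = 0.762284 + (0.762284 − 0.998903)/3 = 0.683411
R(2,1) = (4·0.700292 − 0.762284) / 3 = 0.679628
R(2,2) = 0.679628 + (0.679628 − 0.683411)/15 = 0.679376

0.6794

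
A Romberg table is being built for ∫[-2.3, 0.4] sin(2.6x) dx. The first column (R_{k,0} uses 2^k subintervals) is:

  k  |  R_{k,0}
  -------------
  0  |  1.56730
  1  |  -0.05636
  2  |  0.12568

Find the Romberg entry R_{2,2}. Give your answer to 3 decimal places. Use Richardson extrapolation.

0.239

Richardson extrapolation on the trapezoidal column (denominator 4−1=3):
R_{1,1} = (4·(-0.05636) − 1.56730) / 3 = -0.59758
R_{2,1} = 0.12568 + (0.12568 − (-0.05636))/3 = 0.18636
R_{2,2} = 0.18636 + (0.18636 − (-0.59758))/15 = 0.23862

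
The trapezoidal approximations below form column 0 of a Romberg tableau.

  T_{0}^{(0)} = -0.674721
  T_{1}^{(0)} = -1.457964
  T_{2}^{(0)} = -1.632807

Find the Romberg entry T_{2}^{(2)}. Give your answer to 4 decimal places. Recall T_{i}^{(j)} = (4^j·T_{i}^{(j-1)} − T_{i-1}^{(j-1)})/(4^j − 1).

-1.6892

Richardson extrapolation on the trapezoidal column (denominator 4−1=3):
T_{1}^{(1)} = (4·(-1.457964) − (-0.674721)) / 3 = -1.719045
T_{2}^{(1)} = -1.632807 + (-1.632807 − (-1.457964))/3 = -1.691088
T_{2}^{(2)} = (16·(-1.691088) − (-1.719045)) / 15 = -1.689224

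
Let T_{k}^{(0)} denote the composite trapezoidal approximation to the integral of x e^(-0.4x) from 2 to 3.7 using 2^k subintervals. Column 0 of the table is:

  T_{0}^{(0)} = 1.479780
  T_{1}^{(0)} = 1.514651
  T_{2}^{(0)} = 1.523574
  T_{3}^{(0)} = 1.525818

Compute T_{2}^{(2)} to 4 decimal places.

T_{1}^{(1)} = (4·1.514651 − 1.479780) / 3 = 1.526275
T_{2}^{(1)} = (4·1.523574 − 1.514651) / 3 = 1.526548
T_{2}^{(2)} = (16·1.526548 − 1.526275) / 15 = 1.526566
(Column j=1 coincides with Simpson's rule on the same nodes.)

1.5266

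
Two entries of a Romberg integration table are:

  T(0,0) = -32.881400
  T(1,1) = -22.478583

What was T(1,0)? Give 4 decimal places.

From T(1,1) = (4·T(1,0) − T(0,0))/3, solve for T(1,0):
4·T(1,0) = 3·(-22.478583) + (-32.881400) = -100.317149
T(1,0) = -25.079287

-25.0793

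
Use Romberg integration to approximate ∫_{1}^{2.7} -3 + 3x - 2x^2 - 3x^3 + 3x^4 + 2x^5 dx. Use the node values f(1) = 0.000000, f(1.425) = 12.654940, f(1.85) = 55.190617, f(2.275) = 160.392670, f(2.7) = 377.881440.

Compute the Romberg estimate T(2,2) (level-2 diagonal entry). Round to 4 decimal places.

T(0,0) (trapezoid, 1 panel, h=1.7000): 321.199224
T(1,0) (trapezoid, 2 panels, h=0.8500): 207.511636
T(2,0) (trapezoid, 4 panels, h=0.4250): 177.301052
T(1,1) = 207.511636 + (207.511636 − 321.199224)/3 = 169.615773
T(2,1) = 177.301052 + (177.301052 − 207.511636)/3 = 167.230857
T(2,2) = 167.230857 + (167.230857 − 169.615773)/15 = 167.071863

167.0719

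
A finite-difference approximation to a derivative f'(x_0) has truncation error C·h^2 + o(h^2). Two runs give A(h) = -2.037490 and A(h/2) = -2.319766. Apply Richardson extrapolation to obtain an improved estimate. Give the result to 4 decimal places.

The leading error scales as h^2; refining by a factor of 2 reduces it by 2^2 = 4.
Extrapolated value = (4·A(h/2) − A(h)) / (4 − 1)
= (4·(-2.319766) − (-2.037490)) / 3
= -7.241574 / 3 = -2.413858

-2.4139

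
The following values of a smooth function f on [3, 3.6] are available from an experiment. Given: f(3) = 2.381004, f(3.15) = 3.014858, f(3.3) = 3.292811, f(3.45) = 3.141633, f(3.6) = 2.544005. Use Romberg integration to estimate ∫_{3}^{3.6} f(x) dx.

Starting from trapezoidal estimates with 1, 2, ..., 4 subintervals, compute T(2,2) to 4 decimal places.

1.8066

T(0,0) (trapezoid, 1 panel, h=0.6000): 1.477503
T(1,0) (trapezoid, 2 panels, h=0.3000): 1.726595
T(2,0) (trapezoid, 4 panels, h=0.1500): 1.786771
T(1,1) = 1.726595 + (1.726595 − 1.477503)/3 = 1.809626
T(2,1) = 1.786771 + (1.786771 − 1.726595)/3 = 1.806830
T(2,2) = 1.806830 + (1.806830 − 1.809626)/15 = 1.806644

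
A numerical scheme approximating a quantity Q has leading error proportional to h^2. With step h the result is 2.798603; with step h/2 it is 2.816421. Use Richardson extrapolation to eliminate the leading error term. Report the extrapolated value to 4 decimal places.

The leading error scales as h^2; refining by a factor of 2 reduces it by 2^2 = 4.
Extrapolated value = (4·A(h/2) − A(h)) / (4 − 1)
= (4·2.816421 − 2.798603) / 3
= 8.467081 / 3 = 2.822360

2.8224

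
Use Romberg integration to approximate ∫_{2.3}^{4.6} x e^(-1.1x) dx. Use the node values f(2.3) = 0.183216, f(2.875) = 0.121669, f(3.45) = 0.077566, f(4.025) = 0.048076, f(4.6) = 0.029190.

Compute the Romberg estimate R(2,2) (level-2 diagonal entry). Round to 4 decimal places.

0.2006

R(0,0) (trapezoid, 1 panel, h=2.3000): 0.244267
R(1,0) (trapezoid, 2 panels, h=1.1500): 0.211334
R(2,0) (trapezoid, 4 panels, h=0.5750): 0.203271
R(1,1) = 0.211334 + (0.211334 − 0.244267)/3 = 0.200356
R(2,1) = 0.203271 + (0.203271 − 0.211334)/3 = 0.200583
R(2,2) = 0.200583 + (0.200583 − 0.200356)/15 = 0.200598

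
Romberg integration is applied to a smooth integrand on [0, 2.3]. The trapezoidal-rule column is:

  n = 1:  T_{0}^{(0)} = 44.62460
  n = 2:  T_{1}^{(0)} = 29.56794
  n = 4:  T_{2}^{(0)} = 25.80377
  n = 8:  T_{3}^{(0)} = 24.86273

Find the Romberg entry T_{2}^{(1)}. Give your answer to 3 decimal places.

24.549

Richardson extrapolation on the trapezoidal column (denominator 4−1=3):
T_{2}^{(1)} = (4·25.80377 − 29.56794) / 3 = 24.54905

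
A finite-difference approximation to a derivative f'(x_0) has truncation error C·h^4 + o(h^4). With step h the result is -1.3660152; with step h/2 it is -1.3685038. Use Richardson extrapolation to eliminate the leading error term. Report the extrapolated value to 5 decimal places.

-1.36867

Extrapolated value = (16·A(h/2) − A(h)) / (16 − 1)
= (16·(-1.3685038) − (-1.3660152)) / 15
= -20.5300456 / 15 = -1.3686697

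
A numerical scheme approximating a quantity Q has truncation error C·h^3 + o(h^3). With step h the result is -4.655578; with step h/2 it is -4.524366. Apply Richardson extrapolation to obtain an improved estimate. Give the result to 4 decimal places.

The leading error scales as h^3; refining by a factor of 2 reduces it by 2^3 = 8.
Extrapolated value = (8·A(h/2) − A(h)) / (8 − 1)
= (8·(-4.524366) − (-4.655578)) / 7
= -31.539350 / 7 = -4.505621

-4.5056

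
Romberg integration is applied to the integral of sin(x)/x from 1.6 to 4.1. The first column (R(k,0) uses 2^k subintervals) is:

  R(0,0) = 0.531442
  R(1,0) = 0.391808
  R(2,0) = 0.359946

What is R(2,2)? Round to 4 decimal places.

R(1,1) = 0.391808 + (0.391808 − 0.531442)/3 = 0.345263
R(2,1) = (4·0.359946 − 0.391808) / 3 = 0.349325
R(2,2) = (16·0.349325 − 0.345263) / 15 = 0.349596
(Column j=1 coincides with Simpson's rule on the same nodes.)

0.3496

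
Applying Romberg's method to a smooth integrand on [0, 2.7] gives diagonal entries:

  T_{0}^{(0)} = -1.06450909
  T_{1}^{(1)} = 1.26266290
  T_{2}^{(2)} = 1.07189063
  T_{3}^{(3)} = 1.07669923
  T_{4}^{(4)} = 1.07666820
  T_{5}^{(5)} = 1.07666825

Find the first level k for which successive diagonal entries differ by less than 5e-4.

|T_{1}^{(1)} − T_{0}^{(0)}| = 2.32717199 ≥ 5e-4
|T_{2}^{(2)} − T_{1}^{(1)}| = 0.19077227 ≥ 5e-4
|T_{3}^{(3)} − T_{2}^{(2)}| = 0.00480860 ≥ 5e-4
|T_{4}^{(4)} − T_{3}^{(3)}| = 0.00003103 < 5e-4

k = 4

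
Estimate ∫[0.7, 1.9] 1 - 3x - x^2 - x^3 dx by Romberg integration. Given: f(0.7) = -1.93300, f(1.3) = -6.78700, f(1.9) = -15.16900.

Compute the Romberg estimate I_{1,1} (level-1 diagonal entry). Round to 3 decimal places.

I_{0,0} (trapezoid, 1 panel, h=1.2000): -10.26120
I_{1,0} (trapezoid, 2 panels, h=0.6000): -9.20280
I_{1,1} = -9.20280 + (-9.20280 − (-10.26120))/3 = -8.85000

-8.850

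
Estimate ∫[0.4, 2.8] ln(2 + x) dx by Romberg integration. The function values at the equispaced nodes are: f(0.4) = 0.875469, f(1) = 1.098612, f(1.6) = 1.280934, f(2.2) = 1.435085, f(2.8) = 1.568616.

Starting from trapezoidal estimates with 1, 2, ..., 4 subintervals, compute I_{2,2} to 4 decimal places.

3.0282

I_{0,0} (trapezoid, 1 panel, h=2.4000): 2.932902
I_{1,0} (trapezoid, 2 panels, h=1.2000): 3.003572
I_{2,0} (trapezoid, 4 panels, h=0.6000): 3.022004
I_{1,1} = 3.003572 + (3.003572 − 2.932902)/3 = 3.027129
I_{2,1} = 3.022004 + (3.022004 − 3.003572)/3 = 3.028148
I_{2,2} = 3.028148 + (3.028148 − 3.027129)/15 = 3.028216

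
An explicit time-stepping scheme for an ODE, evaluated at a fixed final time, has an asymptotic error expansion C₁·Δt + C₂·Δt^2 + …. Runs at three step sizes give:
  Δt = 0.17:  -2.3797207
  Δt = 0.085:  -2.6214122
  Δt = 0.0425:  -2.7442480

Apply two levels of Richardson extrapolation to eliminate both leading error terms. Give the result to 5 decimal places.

First eliminate the Δt term (factor 2^1 = 2):
  B₁ = (2·(-2.6214122) − (-2.3797207))/1 = -2.8631037
  B₂ = (2·(-2.7442480) − (-2.6214122))/1 = -2.8670838
Then eliminate the Δt^2 term (factor 2^2 = 4):
  (4·(-2.8670838) − (-2.8631037))/3 = -2.8684105

-2.86841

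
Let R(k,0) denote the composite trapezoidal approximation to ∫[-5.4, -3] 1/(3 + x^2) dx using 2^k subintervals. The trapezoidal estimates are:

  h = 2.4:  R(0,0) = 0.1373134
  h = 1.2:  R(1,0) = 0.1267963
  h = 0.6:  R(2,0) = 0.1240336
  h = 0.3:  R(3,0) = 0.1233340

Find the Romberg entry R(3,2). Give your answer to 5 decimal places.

Richardson extrapolation on the trapezoidal column (denominator 4−1=3):
R(2,1) = (4·0.1240336 − 0.1267963) / 3 = 0.1231127
R(3,1) = 0.1233340 + (0.1233340 − 0.1240336)/3 = 0.1231008
R(3,2) = (16·0.1231008 − 0.1231127) / 15 = 0.1231000

0.12310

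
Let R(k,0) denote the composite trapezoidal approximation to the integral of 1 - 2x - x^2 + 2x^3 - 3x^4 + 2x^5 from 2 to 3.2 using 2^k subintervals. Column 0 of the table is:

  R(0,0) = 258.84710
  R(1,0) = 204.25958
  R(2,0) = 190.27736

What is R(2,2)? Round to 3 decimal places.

R(1,1) = 204.25958 + (204.25958 − 258.84710)/3 = 186.06374
R(2,1) = (4·190.27736 − 204.25958) / 3 = 185.61662
R(2,2) = (16·185.61662 − 186.06374) / 15 = 185.58681
(Column j=1 coincides with Simpson's rule on the same nodes.)

185.587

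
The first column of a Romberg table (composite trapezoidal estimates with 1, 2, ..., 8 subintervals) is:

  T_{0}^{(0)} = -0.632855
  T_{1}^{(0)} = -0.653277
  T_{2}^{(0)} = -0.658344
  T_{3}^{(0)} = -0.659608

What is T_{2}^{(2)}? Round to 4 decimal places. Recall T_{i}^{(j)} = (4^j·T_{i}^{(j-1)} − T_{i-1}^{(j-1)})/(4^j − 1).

-0.6600

Richardson extrapolation on the trapezoidal column (denominator 4−1=3):
T_{1}^{(1)} = -0.653277 + (-0.653277 − (-0.632855))/3 = -0.660084
T_{2}^{(1)} = -0.658344 + (-0.658344 − (-0.653277))/3 = -0.660033
T_{2}^{(2)} = (16·(-0.660033) − (-0.660084)) / 15 = -0.660030
(Column j=1 coincides with Simpson's rule on the same nodes.)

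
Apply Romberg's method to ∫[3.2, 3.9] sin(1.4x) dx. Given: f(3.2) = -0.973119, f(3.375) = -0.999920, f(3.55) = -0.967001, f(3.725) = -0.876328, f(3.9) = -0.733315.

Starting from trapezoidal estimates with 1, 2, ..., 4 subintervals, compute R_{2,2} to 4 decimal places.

-0.6501

R_{0,0} (trapezoid, 1 panel, h=0.7000): -0.597252
R_{1,0} (trapezoid, 2 panels, h=0.3500): -0.637076
R_{2,0} (trapezoid, 4 panels, h=0.1750): -0.646882
R_{1,1} = -0.637076 + (-0.637076 − (-0.597252))/3 = -0.650351
R_{2,1} = -0.646882 + (-0.646882 − (-0.637076))/3 = -0.650151
R_{2,2} = -0.650151 + (-0.650151 − (-0.650351))/15 = -0.650138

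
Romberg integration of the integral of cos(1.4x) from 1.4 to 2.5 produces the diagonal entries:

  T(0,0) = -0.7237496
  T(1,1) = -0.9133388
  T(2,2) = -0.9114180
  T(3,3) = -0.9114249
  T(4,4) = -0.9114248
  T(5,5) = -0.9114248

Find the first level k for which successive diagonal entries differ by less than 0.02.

k = 2

|T(1,1) − T(0,0)| = 0.1895892 ≥ 0.02
|T(2,2) − T(1,1)| = 0.0019208 < 0.02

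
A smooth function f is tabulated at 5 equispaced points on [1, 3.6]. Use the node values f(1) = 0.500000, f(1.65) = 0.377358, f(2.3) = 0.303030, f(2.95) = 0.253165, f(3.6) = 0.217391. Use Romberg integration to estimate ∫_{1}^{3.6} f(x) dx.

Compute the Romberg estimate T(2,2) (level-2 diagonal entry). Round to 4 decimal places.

0.8330

T(0,0) (trapezoid, 1 panel, h=2.6000): 0.932608
T(1,0) (trapezoid, 2 panels, h=1.3000): 0.860243
T(2,0) (trapezoid, 4 panels, h=0.6500): 0.839962
T(1,1) = 0.860243 + (0.860243 − 0.932608)/3 = 0.836121
T(2,1) = 0.839962 + (0.839962 − 0.860243)/3 = 0.833202
T(2,2) = 0.833202 + (0.833202 − 0.836121)/15 = 0.833007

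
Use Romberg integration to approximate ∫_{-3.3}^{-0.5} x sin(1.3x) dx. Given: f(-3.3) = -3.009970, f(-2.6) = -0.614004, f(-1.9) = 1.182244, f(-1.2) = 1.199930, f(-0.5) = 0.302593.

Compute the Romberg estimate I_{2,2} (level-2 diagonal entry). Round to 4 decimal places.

I_{0,0} (trapezoid, 1 panel, h=2.8000): -3.790328
I_{1,0} (trapezoid, 2 panels, h=1.4000): -0.240022
I_{2,0} (trapezoid, 4 panels, h=0.7000): 0.290137
I_{1,1} = -0.240022 + (-0.240022 − (-3.790328))/3 = 0.943413
I_{2,1} = 0.290137 + (0.290137 − (-0.240022))/3 = 0.466857
I_{2,2} = 0.466857 + (0.466857 − 0.943413)/15 = 0.435087

0.4351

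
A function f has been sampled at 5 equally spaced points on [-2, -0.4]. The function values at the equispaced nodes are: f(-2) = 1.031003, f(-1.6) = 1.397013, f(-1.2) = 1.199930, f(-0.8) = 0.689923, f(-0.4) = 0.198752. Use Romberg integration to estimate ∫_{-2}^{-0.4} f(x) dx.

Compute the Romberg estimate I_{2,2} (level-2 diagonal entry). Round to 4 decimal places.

1.5963

I_{0,0} (trapezoid, 1 panel, h=1.6000): 0.983804
I_{1,0} (trapezoid, 2 panels, h=0.8000): 1.451846
I_{2,0} (trapezoid, 4 panels, h=0.4000): 1.560697
I_{1,1} = 1.451846 + (1.451846 − 0.983804)/3 = 1.607860
I_{2,1} = 1.560697 + (1.560697 − 1.451846)/3 = 1.596981
I_{2,2} = 1.596981 + (1.596981 − 1.607860)/15 = 1.596256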